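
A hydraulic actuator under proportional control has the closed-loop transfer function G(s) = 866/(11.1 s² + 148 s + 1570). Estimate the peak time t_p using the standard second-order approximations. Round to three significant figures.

Dividing through by 11.1: denominator becomes s² + 13.33 s + 141.4.
So ω_n = √141.4 = 11.9 rad/s and ζ = 13.33/(2·11.9) = 0.561.
ω_d = ω_n√(1−ζ²) = 9.85 rad/s. t_p = π/ω_d = 0.319 s.

t_p ≈ 0.319 s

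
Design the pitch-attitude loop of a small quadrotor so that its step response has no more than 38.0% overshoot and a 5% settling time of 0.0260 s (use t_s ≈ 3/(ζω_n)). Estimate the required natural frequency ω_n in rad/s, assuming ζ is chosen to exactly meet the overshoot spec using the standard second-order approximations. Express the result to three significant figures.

ω_n ≈ 392 rad/s

ζ = −ln(OS)/√(π² + (ln OS)²). With OS = 0.380, ln OS = −0.9676 and ζ = 0.9676/3.287 = 0.294.
From t_s ≈ 3/(ζω_n): ω_n = 3/(ζ·t_s) = 3/(0.294·0.0260) = 392 rad/s.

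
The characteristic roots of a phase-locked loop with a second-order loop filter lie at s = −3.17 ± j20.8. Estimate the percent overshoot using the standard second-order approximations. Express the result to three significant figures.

With σ = 3.17, ω_d = 20.8: ω_n = √(σ²+ω_d²) = 21.0 rad/s, ζ = σ/ω_n = 0.151.
%OS = 100 e^{−πζ/√(1−ζ²)} with ζ = 0.151 gives 62.0%.

%OS ≈ 62.0%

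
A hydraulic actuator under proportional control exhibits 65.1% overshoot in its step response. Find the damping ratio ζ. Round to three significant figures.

ζ ≈ 0.135

ζ = −ln(OS)/√(π² + (ln OS)²). With OS = 0.651, ln OS = −0.4292 and ζ = 0.4292/3.171 = 0.135.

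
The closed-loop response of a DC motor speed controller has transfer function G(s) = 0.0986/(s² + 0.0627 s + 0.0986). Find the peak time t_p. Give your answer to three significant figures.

t_p ≈ 10.1 s

Comparing the denominator to s² + 2ζω_n s + ω_n²: ω_n = √0.0986 = 0.314 rad/s, and 2ζω_n = 0.0627 so ζ = 0.0627/(2·0.314) = 0.0998.
The damped frequency ω_d = ω_n√(1−ζ²) = 0.312 rad/s. Then t_p = π/ω_d = 10.1 s.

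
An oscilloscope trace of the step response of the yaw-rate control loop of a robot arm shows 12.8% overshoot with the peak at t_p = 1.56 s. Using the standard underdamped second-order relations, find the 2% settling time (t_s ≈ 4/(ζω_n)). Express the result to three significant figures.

t_s ≈ 3.04 s

ζ from %OS: ζ = |ln 0.128|/√(π²+ln²0.128) = 0.548.
From t_p = π/ω_d, ω_d = π/1.56 = 2.01 rad/s, so ω_n = ω_d/√(1−ζ²) = 2.41 rad/s.
t_s ≈ 4/(ζω_n) = 4/(0.548·2.41) = 3.04 s.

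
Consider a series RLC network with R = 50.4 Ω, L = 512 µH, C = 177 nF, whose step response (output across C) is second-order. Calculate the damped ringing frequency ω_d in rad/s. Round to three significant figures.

ω_d ≈ 92800 rad/s

For a series RLC circuit (capacitor voltage as output), ω_n = 1/√(LC) = 1/√(512 µH · 177 nF) = 105000 rad/s.
ζ = (R/2)·√(C/L) = (50.4/2)·√(177 nF/512 µH) = 0.469.
The damped frequency ω_d = ω_n√(1−ζ²) = 92800 rad/s.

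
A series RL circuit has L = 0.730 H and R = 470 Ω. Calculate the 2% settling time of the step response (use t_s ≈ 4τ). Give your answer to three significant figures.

τ = L/R = 0.730/470 = 0.00155 s.
t_s ≈ 4τ = 0.00621 s.

t_s ≈ 0.00621 s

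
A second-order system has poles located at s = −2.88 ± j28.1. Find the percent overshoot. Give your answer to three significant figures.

%OS ≈ 72.5%

|pole| = ω_n = √(2.88² + 28.1²) = 28.2 rad/s; ζ = cos θ = σ/ω_n = 0.102.
%OS = 100·exp(−πζ/√(1−ζ²)) = 72.5%.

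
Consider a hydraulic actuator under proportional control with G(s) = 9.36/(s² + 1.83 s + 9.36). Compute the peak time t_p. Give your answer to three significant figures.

t_p ≈ 1.08 s

Comparing the denominator to s² + 2ζω_n s + ω_n²: ω_n = √9.36 = 3.06 rad/s, and 2ζω_n = 1.83 so ζ = 1.83/(2·3.06) = 0.299.
The damped frequency ω_d = ω_n√(1−ζ²) = 2.92 rad/s. Then t_p = π/ω_d = 1.08 s.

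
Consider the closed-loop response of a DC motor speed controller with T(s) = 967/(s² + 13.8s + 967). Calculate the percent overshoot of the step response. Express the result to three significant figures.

Comparing the denominator to s² + 2ζω_n s + ω_n²: ω_n = √967 = 31.1 rad/s, and 2ζω_n = 13.8 so ζ = 13.8/(2·31.1) = 0.222.
%OS = 100·exp(−πζ/√(1−ζ²)) = 48.9%.

%OS ≈ 48.9%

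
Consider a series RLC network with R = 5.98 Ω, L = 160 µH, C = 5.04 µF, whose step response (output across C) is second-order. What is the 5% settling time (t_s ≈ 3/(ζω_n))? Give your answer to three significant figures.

t_s ≈ 0.000161 s

For a series RLC circuit (capacitor voltage as output), ω_n = 1/√(LC) = 1/√(160 µH · 5.04 µF) = 35200 rad/s.
ζ = (R/2)·√(C/L) = (5.98/2)·√(5.04 µF/160 µH) = 0.531.
t_s ≈ 3/(ζω_n) = 0.000161 s.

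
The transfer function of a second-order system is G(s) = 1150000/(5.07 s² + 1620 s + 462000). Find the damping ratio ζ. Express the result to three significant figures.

Dividing through by 5.07: denominator becomes s² + 319.5 s + 91120.
So ω_n = √91120 = 302 rad/s and ζ = 319.5/(2·302) = 0.529.

ζ ≈ 0.529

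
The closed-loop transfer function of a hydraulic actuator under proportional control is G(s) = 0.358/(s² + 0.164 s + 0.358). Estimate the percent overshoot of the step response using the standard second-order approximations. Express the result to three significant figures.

Comparing the denominator to s² + 2ζω_n s + ω_n²: ω_n = √0.358 = 0.598 rad/s, and 2ζω_n = 0.164 so ζ = 0.164/(2·0.598) = 0.137.
%OS = 100 e^{−πζ/√(1−ζ²)} with ζ = 0.137 gives 64.7%.

%OS ≈ 64.7%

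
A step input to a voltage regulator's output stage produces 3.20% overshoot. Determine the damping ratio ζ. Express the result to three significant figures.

ζ ≈ 0.739

From %OS = 100·exp(−πζ/√(1−ζ²)), invert to get ζ = −ln(OS)/√(π² + ln²(OS)) with OS = 0.0320.
−ln 0.0320 = 3.442, so ζ = 3.442/√(π² + 11.85) = 0.739.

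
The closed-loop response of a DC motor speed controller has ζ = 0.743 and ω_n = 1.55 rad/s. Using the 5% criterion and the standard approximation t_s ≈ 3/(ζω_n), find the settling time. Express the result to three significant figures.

t_s ≈ 2.60 s

t_s ≈ 3/(ζω_n) = 3/(0.743 × 1.55) = 2.60 s.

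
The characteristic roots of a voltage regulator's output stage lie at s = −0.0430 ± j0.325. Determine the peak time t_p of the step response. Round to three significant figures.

t_p ≈ 9.67 s

t_p = π/ω_d with ω_d = 0.325 (the imaginary part), so t_p = 9.67 s.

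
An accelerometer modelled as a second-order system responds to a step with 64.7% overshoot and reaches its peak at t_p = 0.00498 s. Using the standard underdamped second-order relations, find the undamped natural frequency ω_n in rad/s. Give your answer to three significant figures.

From the overshoot, ζ = −ln(OS)/√(π²+ln²(OS)) = 0.137.
t_p = π/ω_d ⇒ ω_d = 631 rad/s; then ω_n = ω_d/√(1−ζ²) = 637 rad/s.

ω_n ≈ 637 rad/s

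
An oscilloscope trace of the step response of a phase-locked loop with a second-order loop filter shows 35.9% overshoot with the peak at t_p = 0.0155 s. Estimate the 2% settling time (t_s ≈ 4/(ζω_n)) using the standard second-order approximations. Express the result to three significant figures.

From the overshoot, ζ = −ln(OS)/√(π²+ln²(OS)) = 0.310.
From t_p = π/ω_d, ω_d = π/0.0155 = 203 rad/s, so ω_n = ω_d/√(1−ζ²) = 213 rad/s.
t_s ≈ 4/(ζω_n) = 4/(0.310·213) = 0.0605 s.

t_s ≈ 0.0605 s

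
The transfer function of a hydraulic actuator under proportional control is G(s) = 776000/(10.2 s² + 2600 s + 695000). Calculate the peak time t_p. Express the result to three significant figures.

Dividing through by 10.2: denominator becomes s² + 254.9 s + 68140.
So ω_n = √68140 = 261 rad/s and ζ = 254.9/(2·261) = 0.488.
ω_d = ω_n√(1−ζ²) = 228 rad/s. t_p = π/ω_d = 0.0138 s.

t_p ≈ 0.0138 s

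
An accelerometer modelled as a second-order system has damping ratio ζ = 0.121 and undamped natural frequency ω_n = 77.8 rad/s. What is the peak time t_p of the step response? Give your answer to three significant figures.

The damped frequency is ω_d = ω_n√(1−ζ²) = 77.8·√(1−0.0146) = 77.2 rad/s.
Peak time t_p = π/ω_d = π/77.2 = 0.0407 s.

t_p ≈ 0.0407 s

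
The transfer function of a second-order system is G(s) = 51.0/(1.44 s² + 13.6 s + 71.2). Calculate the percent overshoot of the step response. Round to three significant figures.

Dividing through by 1.44: denominator becomes s² + 9.444 s + 49.44.
So ω_n = √49.44 = 7.03 rad/s and ζ = 9.444/(2·7.03) = 0.672.
Overshoot: exp(−π·0.672/√(1−0.672²)) = 0.0580, i.e. 5.80%.

%OS ≈ 5.80%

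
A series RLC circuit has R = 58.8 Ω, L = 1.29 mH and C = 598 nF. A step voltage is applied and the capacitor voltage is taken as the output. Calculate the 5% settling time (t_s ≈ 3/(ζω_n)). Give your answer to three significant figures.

t_s ≈ 0.000132 s

For a series RLC circuit (capacitor voltage as output), ω_n = 1/√(LC) = 1/√(1.29 mH · 598 nF) = 36000 rad/s.
ζ = (R/2)·√(C/L) = (58.8/2)·√(598 nF/1.29 mH) = 0.633.
t_s ≈ 3/(ζω_n) = 0.000132 s.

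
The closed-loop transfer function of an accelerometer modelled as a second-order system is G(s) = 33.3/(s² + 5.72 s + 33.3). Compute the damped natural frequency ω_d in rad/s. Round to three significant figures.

Matching coefficients with s² + 2ζω_n s + ω_n² gives ω_n² = 33.3 ⇒ ω_n = 5.77 rad/s, and ζ = 5.72/(2ω_n) = 0.496.
ω_d = ω_n√(1−ζ²) = 5.01 rad/s.

ω_d ≈ 5.01 rad/s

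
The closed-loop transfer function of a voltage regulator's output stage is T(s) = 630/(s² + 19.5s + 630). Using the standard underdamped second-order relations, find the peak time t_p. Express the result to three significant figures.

t_p ≈ 0.136 s

Comparing the denominator to s² + 2ζω_n s + ω_n²: ω_n = √630 = 25.1 rad/s, and 2ζω_n = 19.5 so ζ = 19.5/(2·25.1) = 0.388.
ω_d = 25.1·√(1 − 0.388²) = 23.1 rad/s. Then t_p = π/ω_d = 0.136 s.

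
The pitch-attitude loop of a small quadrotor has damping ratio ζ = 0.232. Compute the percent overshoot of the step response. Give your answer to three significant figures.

%OS ≈ 47.3%

For an underdamped second-order system, %OS = 100·exp(−πζ/√(1−ζ²)).
πζ/√(1−ζ²) = π·0.232/√(1−0.0538) = 0.7493, so %OS = 100·e^(−0.7493) = 47.3%.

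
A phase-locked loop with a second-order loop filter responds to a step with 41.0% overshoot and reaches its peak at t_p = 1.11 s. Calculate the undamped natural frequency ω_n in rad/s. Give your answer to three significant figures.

ω_n ≈ 2.94 rad/s

ζ from %OS: ζ = |ln 0.410|/√(π²+ln²0.410) = 0.273.
t_p = π/ω_d ⇒ ω_d = 2.83 rad/s; then ω_n = ω_d/√(1−ζ²) = 2.94 rad/s.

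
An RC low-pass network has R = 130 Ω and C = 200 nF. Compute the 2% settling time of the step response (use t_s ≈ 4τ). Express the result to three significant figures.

τ = RC = 130 × 200 nF = 0.0000260 s.
t_s ≈ 4τ = 0.000104 s.

t_s ≈ 0.000104 s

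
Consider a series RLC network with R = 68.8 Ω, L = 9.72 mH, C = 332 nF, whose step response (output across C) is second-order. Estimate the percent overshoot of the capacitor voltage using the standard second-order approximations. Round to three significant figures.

%OS ≈ 52.5%

For a series RLC circuit (capacitor voltage as output), ω_n = 1/√(LC) = 1/√(9.72 mH · 332 nF) = 17600 rad/s.
ζ = (R/2)·√(C/L) = (68.8/2)·√(332 nF/9.72 mH) = 0.201.
Overshoot: exp(−π·0.201/√(1−0.201²)) = 0.525, i.e. 52.5%.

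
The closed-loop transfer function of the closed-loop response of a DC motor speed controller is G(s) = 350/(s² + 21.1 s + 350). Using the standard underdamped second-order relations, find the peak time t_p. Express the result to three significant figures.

ω_n = √350 = 18.7 rad/s; ζ = 21.1/(2·18.7) = 0.564.
ω_d = ω_n√(1−ζ²) = 15.4 rad/s. Then t_p = π/ω_d = 0.203 s.

t_p ≈ 0.203 s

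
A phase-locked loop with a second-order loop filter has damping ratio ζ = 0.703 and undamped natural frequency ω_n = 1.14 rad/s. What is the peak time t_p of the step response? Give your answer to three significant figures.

t_p ≈ 3.87 s

The damped frequency is ω_d = ω_n√(1−ζ²) = 1.14·√(1−0.494) = 0.811 rad/s.
Peak time t_p = π/ω_d = π/0.811 = 3.87 s.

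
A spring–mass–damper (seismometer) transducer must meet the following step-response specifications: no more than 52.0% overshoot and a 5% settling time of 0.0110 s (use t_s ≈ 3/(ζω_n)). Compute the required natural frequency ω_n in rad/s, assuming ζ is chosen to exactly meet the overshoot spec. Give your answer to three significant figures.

ω_n ≈ 1340 rad/s

ζ = −ln(OS)/√(π² + (ln OS)²). With OS = 0.520, ln OS = −0.6539 and ζ = 0.6539/3.209 = 0.204.
Then ω_n = 3/(ζ t_s) = 3/(0.204 × 0.0110) = 1340 rad/s.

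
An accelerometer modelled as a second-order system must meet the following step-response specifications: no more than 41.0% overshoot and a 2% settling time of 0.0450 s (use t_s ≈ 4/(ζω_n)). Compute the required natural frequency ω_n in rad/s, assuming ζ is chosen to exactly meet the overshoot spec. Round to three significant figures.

ω_n ≈ 326 rad/s

From %OS = 100·exp(−πζ/√(1−ζ²)), invert to get ζ = −ln(OS)/√(π² + ln²(OS)) with OS = 0.410.
−ln 0.410 = 0.8916, so ζ = 0.8916/√(π² + 0.7949) = 0.273.
From t_s ≈ 4/(ζω_n): ω_n = 4/(ζ·t_s) = 4/(0.273·0.0450) = 326 rad/s.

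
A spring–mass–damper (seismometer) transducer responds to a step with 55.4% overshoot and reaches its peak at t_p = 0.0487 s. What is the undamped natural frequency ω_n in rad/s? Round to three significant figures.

ω_n ≈ 65.6 rad/s

From the overshoot, ζ = −ln(OS)/√(π²+ln²(OS)) = 0.185.
t_p = π/ω_d ⇒ ω_d = 64.5 rad/s; then ω_n = ω_d/√(1−ζ²) = 65.6 rad/s.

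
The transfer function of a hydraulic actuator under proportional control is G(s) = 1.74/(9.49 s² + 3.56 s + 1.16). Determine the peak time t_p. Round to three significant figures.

Dividing through by 9.49: denominator becomes s² + 0.3751 s + 0.1222.
So ω_n = √0.1222 = 0.350 rad/s and ζ = 0.3751/(2·0.350) = 0.536.
ω_d = ω_n√(1−ζ²) = 0.295 rad/s. t_p = π/ω_d = 10.6 s.

t_p ≈ 10.6 s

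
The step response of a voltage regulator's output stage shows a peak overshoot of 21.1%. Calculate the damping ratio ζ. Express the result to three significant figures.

ζ ≈ 0.444

From %OS = 100·exp(−πζ/√(1−ζ²)), invert to get ζ = −ln(OS)/√(π² + ln²(OS)) with OS = 0.211.
−ln 0.211 = 1.556, so ζ = 1.556/√(π² + 2.421) = 0.444.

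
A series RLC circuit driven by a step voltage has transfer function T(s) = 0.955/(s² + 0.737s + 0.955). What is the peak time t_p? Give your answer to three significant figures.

ω_n = √0.955 = 0.977 rad/s; ζ = 0.737/(2·0.977) = 0.377.
The damped frequency ω_d = ω_n√(1−ζ²) = 0.905 rad/s. Then t_p = π/ω_d = 3.47 s.

t_p ≈ 3.47 s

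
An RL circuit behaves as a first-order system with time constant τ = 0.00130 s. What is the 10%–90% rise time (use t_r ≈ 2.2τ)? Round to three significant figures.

t_r ≈ 0.00286 s

t_r ≈ 2.2τ = 0.00286 s.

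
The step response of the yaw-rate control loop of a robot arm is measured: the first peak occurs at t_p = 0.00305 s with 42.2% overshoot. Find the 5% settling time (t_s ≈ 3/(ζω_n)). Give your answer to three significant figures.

From the overshoot, ζ = −ln(OS)/√(π²+ln²(OS)) = 0.265.
t_p = π/ω_d ⇒ ω_d = 1030 rad/s; then ω_n = ω_d/√(1−ζ²) = 1070 rad/s.
t_s ≈ 3/(ζω_n) = 3/(0.265·1070) = 0.0106 s.

t_s ≈ 0.0106 s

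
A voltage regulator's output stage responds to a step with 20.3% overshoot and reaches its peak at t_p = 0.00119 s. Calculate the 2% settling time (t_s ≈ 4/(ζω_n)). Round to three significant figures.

ζ from %OS: ζ = |ln 0.203|/√(π²+ln²0.203) = 0.453.
From t_p = π/ω_d, ω_d = π/0.00119 = 2640 rad/s, so ω_n = ω_d/√(1−ζ²) = 2960 rad/s.
t_s ≈ 4/(ζω_n) = 4/(0.453·2960) = 0.00299 s.

t_s ≈ 0.00299 s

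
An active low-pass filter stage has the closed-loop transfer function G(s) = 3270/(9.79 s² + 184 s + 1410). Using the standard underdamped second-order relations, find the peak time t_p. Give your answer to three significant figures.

t_p ≈ 0.421 s

Dividing through by 9.79: denominator becomes s² + 18.79 s + 144.0.
So ω_n = √144.0 = 12.0 rad/s and ζ = 18.79/(2·12.0) = 0.783.
The damped frequency ω_d = ω_n√(1−ζ²) = 7.46 rad/s. t_p = π/ω_d = 0.421 s.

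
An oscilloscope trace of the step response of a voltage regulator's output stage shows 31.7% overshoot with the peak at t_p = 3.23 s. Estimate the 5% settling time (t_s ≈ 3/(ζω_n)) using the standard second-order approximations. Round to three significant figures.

t_s ≈ 8.43 s

The overshoot fixes ζ = −ln(OS)/√(π²+ln²(OS)) = 0.343.
From t_p = π/ω_d, ω_d = π/3.23 = 0.973 rad/s, so ω_n = ω_d/√(1−ζ²) = 1.04 rad/s.
t_s ≈ 3/(ζω_n) = 3/(0.343·1.04) = 8.43 s.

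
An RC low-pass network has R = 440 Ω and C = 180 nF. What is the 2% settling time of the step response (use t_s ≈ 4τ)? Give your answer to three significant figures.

τ = RC = 440 × 180 nF = 0.0000792 s.
t_s ≈ 4τ = 0.000317 s.

t_s ≈ 0.000317 s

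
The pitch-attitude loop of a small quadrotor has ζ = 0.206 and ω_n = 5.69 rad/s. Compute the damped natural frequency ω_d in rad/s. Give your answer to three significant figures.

ω_d ≈ 5.57 rad/s

ω_d = ω_n√(1−ζ²) = 5.69·√0.958 = 5.57 rad/s.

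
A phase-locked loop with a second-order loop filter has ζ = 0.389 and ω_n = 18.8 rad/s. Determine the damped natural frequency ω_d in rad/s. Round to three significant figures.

ω_d ≈ 17.3 rad/s

ω_d = ω_n√(1−ζ²) = 18.8·√0.849 = 17.3 rad/s.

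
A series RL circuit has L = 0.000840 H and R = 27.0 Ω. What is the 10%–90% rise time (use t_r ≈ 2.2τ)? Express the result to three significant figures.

τ = L/R = 0.000840/27.0 = 0.0000311 s.
t_r ≈ 2.2τ = 0.0000684 s.

t_r ≈ 0.0000684 s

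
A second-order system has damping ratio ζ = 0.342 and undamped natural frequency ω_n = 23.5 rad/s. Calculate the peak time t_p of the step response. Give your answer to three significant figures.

The damped frequency is ω_d = ω_n√(1−ζ²) = 23.5·√(1−0.117) = 22.1 rad/s.
Peak time t_p = π/ω_d = π/22.1 = 0.142 s.

t_p ≈ 0.142 s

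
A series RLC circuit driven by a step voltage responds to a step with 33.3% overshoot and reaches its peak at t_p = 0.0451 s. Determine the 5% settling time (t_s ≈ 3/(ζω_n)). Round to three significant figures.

The overshoot fixes ζ = −ln(OS)/√(π²+ln²(OS)) = 0.330.
t_p = π/ω_d ⇒ ω_d = 69.7 rad/s; then ω_n = ω_d/√(1−ζ²) = 73.8 rad/s.
t_s ≈ 3/(ζω_n) = 3/(0.330·73.8) = 0.123 s.

t_s ≈ 0.123 s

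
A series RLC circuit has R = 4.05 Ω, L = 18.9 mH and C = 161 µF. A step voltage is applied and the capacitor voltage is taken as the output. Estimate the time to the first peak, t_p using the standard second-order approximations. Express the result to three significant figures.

For a series RLC circuit (capacitor voltage as output), ω_n = 1/√(LC) = 1/√(18.9 mH · 161 µF) = 573 rad/s.
ζ = (R/2)·√(C/L) = (4.05/2)·√(161 µF/18.9 mH) = 0.187.
ω_d = ω_n√(1−ζ²) = 563 rad/s. t_p = π/ω_d = 0.00558 s.

t_p ≈ 0.00558 s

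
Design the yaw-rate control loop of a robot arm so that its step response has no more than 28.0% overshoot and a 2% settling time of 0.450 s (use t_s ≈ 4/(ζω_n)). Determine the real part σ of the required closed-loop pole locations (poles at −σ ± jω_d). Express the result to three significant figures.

σ ≈ 8.89

The settling-time spec alone fixes σ = ζω_n = 4/t_s = 4/0.450 = 8.89.
(Overshoot then fixes ζ = 0.376 and hence ω_d = σ·√(1−ζ²)/ζ = 21.9 rad/s.)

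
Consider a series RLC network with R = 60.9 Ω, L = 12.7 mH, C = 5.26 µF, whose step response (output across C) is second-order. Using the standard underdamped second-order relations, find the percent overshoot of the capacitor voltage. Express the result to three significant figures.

For a series RLC circuit (capacitor voltage as output), ω_n = 1/√(LC) = 1/√(12.7 mH · 5.26 µF) = 3870 rad/s.
ζ = (R/2)·√(C/L) = (60.9/2)·√(5.26 µF/12.7 mH) = 0.620.
Overshoot: exp(−π·0.620/√(1−0.620²)) = 0.0837, i.e. 8.37%.

%OS ≈ 8.37%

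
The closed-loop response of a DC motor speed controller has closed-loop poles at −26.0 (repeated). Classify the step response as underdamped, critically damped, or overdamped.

Since there is a repeated negative-real pole, the response is critically damped.

critically damped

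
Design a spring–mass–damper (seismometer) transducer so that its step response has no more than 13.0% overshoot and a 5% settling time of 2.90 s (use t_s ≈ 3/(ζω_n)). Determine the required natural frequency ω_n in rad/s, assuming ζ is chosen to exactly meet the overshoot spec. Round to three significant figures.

Inverting the overshoot relation: ζ = |ln 0.130|/√(π² + ln²0.130) = 0.545.
Then ω_n = 3/(ζ t_s) = 3/(0.545 × 2.90) = 1.90 rad/s.

ω_n ≈ 1.90 rad/s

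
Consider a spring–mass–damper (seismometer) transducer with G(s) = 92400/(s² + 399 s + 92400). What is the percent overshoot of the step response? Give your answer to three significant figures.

ω_n = √92400 = 304 rad/s; ζ = 399/(2·304) = 0.656.
%OS = 100·exp(−πζ/√(1−ζ²)) = 6.50%.

%OS ≈ 6.50%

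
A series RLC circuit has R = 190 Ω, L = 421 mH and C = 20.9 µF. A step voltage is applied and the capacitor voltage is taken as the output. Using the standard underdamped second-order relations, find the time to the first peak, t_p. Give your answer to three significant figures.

For a series RLC circuit (capacitor voltage as output), ω_n = 1/√(LC) = 1/√(421 mH · 20.9 µF) = 337 rad/s.
ζ = (R/2)·√(C/L) = (190/2)·√(20.9 µF/421 mH) = 0.669.
ω_d = 337·√(1 − 0.669²) = 250 rad/s. t_p = π/ω_d = 0.0125 s.

t_p ≈ 0.0125 s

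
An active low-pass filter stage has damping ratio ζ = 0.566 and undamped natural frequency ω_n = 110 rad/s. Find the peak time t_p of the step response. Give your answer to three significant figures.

The damped frequency is ω_d = ω_n√(1−ζ²) = 110·√(1−0.320) = 90.7 rad/s.
Peak time t_p = π/ω_d = π/90.7 = 0.0346 s.

t_p ≈ 0.0346 s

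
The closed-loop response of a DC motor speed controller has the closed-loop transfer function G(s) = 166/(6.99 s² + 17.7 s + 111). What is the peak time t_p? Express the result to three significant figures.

Dividing through by 6.99: denominator becomes s² + 2.532 s + 15.88.
So ω_n = √15.88 = 3.98 rad/s and ζ = 2.532/(2·3.98) = 0.318.
ω_d = ω_n√(1−ζ²) = 3.78 rad/s. t_p = π/ω_d = 0.831 s.

t_p ≈ 0.831 s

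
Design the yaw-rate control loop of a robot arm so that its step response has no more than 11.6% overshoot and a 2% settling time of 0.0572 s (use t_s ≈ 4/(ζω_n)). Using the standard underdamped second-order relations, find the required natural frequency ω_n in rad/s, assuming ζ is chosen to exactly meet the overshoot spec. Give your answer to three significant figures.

Inverting the overshoot relation: ζ = |ln 0.116|/√(π² + ln²0.116) = 0.566.
From t_s ≈ 4/(ζω_n): ω_n = 4/(ζ·t_s) = 4/(0.566·0.0572) = 124 rad/s.

ω_n ≈ 124 rad/s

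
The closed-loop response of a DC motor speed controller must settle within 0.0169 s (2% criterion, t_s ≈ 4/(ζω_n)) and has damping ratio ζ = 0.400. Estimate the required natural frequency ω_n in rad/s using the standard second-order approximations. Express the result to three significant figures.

ω_n ≈ 592 rad/s

Rearranging t_s ≈ 4/(ζω_n) gives ω_n = 4/(ζ·t_s) = 4/(0.400 × 0.0169) = 592 rad/s.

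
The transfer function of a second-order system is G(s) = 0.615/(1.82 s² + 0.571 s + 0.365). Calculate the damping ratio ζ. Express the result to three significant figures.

Dividing through by 1.82: denominator becomes s² + 0.3137 s + 0.2005.
So ω_n = √0.2005 = 0.448 rad/s and ζ = 0.3137/(2·0.448) = 0.350.

ζ ≈ 0.350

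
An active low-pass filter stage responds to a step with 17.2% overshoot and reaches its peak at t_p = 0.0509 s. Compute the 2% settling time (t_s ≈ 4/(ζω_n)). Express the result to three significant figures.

t_s ≈ 0.116 s

From the overshoot, ζ = −ln(OS)/√(π²+ln²(OS)) = 0.489.
t_p = π/ω_d ⇒ ω_d = 61.7 rad/s; then ω_n = ω_d/√(1−ζ²) = 70.7 rad/s.
t_s ≈ 4/(ζω_n) = 4/(0.489·70.7) = 0.116 s.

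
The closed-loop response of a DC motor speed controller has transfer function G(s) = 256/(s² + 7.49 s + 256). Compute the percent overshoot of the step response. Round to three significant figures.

Matching coefficients with s² + 2ζω_n s + ω_n² gives ω_n² = 256 ⇒ ω_n = 16.0 rad/s, and ζ = 7.49/(2ω_n) = 0.234.
%OS = 100·exp(−πζ/√(1−ζ²)) = 46.9%.

%OS ≈ 46.9%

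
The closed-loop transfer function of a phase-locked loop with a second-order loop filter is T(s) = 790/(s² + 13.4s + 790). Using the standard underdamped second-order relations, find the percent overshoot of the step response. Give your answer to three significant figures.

Matching coefficients with s² + 2ζω_n s + ω_n² gives ω_n² = 790 ⇒ ω_n = 28.1 rad/s, and ζ = 13.4/(2ω_n) = 0.238.
Overshoot: exp(−π·0.238/√(1−0.238²)) = 0.463, i.e. 46.3%.

%OS ≈ 46.3%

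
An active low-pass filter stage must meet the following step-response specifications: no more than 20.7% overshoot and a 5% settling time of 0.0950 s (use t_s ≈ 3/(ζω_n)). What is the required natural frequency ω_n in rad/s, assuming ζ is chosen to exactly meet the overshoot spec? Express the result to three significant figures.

ω_n ≈ 70.5 rad/s

ζ = −ln(OS)/√(π² + (ln OS)²). With OS = 0.207, ln OS = −1.575 and ζ = 1.575/3.514 = 0.448.
Then ω_n = 3/(ζ t_s) = 3/(0.448 × 0.0950) = 70.5 rad/s.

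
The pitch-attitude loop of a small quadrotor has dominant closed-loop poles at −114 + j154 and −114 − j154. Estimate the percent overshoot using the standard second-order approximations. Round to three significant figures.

%OS ≈ 9.77%

|pole| = ω_n = √(114² + 154²) = 192 rad/s; ζ = cos θ = σ/ω_n = 0.595.
%OS = 100 e^{−πζ/√(1−ζ²)} with ζ = 0.595 gives 9.77%.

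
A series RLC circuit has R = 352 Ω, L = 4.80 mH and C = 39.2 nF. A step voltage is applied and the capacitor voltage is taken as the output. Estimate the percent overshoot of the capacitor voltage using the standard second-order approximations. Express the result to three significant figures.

For a series RLC circuit (capacitor voltage as output), ω_n = 1/√(LC) = 1/√(4.80 mH · 39.2 nF) = 72900 rad/s.
ζ = (R/2)·√(C/L) = (352/2)·√(39.2 nF/4.80 mH) = 0.503.
Overshoot: exp(−π·0.503/√(1−0.503²)) = 0.161, i.e. 16.1%.

%OS ≈ 16.1%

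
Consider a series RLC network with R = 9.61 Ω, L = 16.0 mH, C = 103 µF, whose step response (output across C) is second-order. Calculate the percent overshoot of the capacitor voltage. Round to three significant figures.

For a series RLC circuit (capacitor voltage as output), ω_n = 1/√(LC) = 1/√(16.0 mH · 103 µF) = 779 rad/s.
ζ = (R/2)·√(C/L) = (9.61/2)·√(103 µF/16.0 mH) = 0.386.
Overshoot: exp(−π·0.386/√(1−0.386²)) = 0.269, i.e. 26.9%.

%OS ≈ 26.9%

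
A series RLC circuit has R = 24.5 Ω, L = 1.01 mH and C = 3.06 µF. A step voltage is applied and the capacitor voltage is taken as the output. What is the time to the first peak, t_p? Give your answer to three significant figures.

t_p ≈ 0.000237 s

For a series RLC circuit (capacitor voltage as output), ω_n = 1/√(LC) = 1/√(1.01 mH · 3.06 µF) = 18000 rad/s.
ζ = (R/2)·√(C/L) = (24.5/2)·√(3.06 µF/1.01 mH) = 0.674.
The damped frequency ω_d = ω_n√(1−ζ²) = 13300 rad/s. t_p = π/ω_d = 0.000237 s.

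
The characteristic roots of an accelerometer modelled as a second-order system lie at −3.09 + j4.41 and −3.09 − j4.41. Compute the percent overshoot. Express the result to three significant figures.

The poles are at −σ ± jω_d with σ = 3.09 and ω_d = 4.41, so ω_n = √(σ²+ω_d²) = 5.38 rad/s and ζ = σ/ω_n = 0.574.
%OS = 100 e^{−πζ/√(1−ζ²)} with ζ = 0.574 gives 11.1%.

%OS ≈ 11.1%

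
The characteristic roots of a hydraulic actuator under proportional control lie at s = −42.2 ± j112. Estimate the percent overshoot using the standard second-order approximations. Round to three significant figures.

%OS ≈ 30.6%

With σ = 42.2, ω_d = 112: ω_n = √(σ²+ω_d²) = 120 rad/s, ζ = σ/ω_n = 0.353.
%OS = 100·exp(−πζ/√(1−ζ²)) = 30.6%.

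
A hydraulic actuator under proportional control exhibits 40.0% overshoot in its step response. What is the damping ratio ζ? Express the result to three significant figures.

ζ ≈ 0.280

ζ = −ln(OS)/√(π² + (ln OS)²). With OS = 0.400, ln OS = −0.9163 and ζ = 0.9163/3.272 = 0.280.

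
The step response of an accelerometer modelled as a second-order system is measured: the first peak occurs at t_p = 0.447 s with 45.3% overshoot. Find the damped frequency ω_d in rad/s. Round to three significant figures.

t_p = π/ω_d, so ω_d = π/0.447 = 7.03 rad/s.

ω_d ≈ 7.03 rad/s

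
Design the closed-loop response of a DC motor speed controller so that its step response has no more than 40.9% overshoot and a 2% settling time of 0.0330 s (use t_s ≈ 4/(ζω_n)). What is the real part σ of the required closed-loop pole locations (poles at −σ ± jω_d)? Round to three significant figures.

The settling-time spec alone fixes σ = ζω_n = 4/t_s = 4/0.0330 = 121.
(Overshoot then fixes ζ = 0.274 and hence ω_d = σ·√(1−ζ²)/ζ = 426 rad/s.)

σ ≈ 121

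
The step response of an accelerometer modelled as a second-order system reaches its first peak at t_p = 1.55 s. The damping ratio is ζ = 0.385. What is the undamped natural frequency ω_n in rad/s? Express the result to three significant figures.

Peak time t_p = π/ω_d, so ω_d = π/t_p = π/1.55 = 2.03 rad/s.
ω_n = ω_d/√(1−ζ²) = 2.03/√0.852 = 2.20 rad/s.

ω_n ≈ 2.20 rad/s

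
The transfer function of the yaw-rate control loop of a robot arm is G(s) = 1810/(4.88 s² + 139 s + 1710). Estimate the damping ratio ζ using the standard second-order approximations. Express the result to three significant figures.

ζ ≈ 0.761

Dividing through by 4.88: denominator becomes s² + 28.48 s + 350.4.
So ω_n = √350.4 = 18.7 rad/s and ζ = 28.48/(2·18.7) = 0.761.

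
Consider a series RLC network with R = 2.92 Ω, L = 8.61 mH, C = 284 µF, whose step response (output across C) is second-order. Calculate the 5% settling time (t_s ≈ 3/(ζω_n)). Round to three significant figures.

For a series RLC circuit (capacitor voltage as output), ω_n = 1/√(LC) = 1/√(8.61 mH · 284 µF) = 639 rad/s.
ζ = (R/2)·√(C/L) = (2.92/2)·√(284 µF/8.61 mH) = 0.265.
t_s ≈ 3/(ζω_n) = 0.0177 s.

t_s ≈ 0.0177 s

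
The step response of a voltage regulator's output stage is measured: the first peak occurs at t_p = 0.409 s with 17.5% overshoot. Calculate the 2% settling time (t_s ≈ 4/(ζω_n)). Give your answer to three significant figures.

The overshoot fixes ζ = −ln(OS)/√(π²+ln²(OS)) = 0.485.
t_p = π/ω_d ⇒ ω_d = 7.68 rad/s; then ω_n = ω_d/√(1−ζ²) = 8.78 rad/s.
t_s ≈ 4/(ζω_n) = 4/(0.485·8.78) = 0.939 s.

t_s ≈ 0.939 s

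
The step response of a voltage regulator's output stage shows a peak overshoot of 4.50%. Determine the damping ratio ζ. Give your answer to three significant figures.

ζ = −ln(OS)/√(π² + (ln OS)²). With OS = 0.0450, ln OS = −3.101 and ζ = 3.101/4.414 = 0.703.

ζ ≈ 0.703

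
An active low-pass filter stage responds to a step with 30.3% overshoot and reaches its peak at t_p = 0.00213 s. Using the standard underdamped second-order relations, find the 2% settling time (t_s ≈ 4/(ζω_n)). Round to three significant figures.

ζ from %OS: ζ = |ln 0.303|/√(π²+ln²0.303) = 0.355.
t_p = π/ω_d ⇒ ω_d = 1470 rad/s; then ω_n = ω_d/√(1−ζ²) = 1580 rad/s.
t_s ≈ 4/(ζω_n) = 4/(0.355·1580) = 0.00714 s.

t_s ≈ 0.00714 s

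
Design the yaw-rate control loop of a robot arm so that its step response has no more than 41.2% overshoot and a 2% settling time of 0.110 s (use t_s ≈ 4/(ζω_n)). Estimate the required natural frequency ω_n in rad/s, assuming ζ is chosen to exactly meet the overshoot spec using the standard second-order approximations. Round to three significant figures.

Inverting the overshoot relation: ζ = |ln 0.412|/√(π² + ln²0.412) = 0.272.
From t_s ≈ 4/(ζω_n): ω_n = 4/(ζ·t_s) = 4/(0.272·0.110) = 134 rad/s.

ω_n ≈ 134 rad/s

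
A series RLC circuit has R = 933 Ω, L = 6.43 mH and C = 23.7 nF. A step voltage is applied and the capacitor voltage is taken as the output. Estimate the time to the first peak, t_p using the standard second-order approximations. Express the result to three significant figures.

For a series RLC circuit (capacitor voltage as output), ω_n = 1/√(LC) = 1/√(6.43 mH · 23.7 nF) = 81000 rad/s.
ζ = (R/2)·√(C/L) = (933/2)·√(23.7 nF/6.43 mH) = 0.896.
ω_d = ω_n√(1−ζ²) = 36000 rad/s. t_p = π/ω_d = 0.0000872 s.

t_p ≈ 0.0000872 s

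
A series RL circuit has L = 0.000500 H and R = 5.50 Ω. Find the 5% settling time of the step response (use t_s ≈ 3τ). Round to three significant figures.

τ = L/R = 0.000500/5.50 = 0.0000909 s.
t_s ≈ 3τ = 0.000273 s.

t_s ≈ 0.000273 s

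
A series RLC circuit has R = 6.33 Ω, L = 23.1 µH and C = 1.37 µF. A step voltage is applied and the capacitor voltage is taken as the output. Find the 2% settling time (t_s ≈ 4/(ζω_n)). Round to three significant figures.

For a series RLC circuit (capacitor voltage as output), ω_n = 1/√(LC) = 1/√(23.1 µH · 1.37 µF) = 178000 rad/s.
ζ = (R/2)·√(C/L) = (6.33/2)·√(1.37 µF/23.1 µH) = 0.771.
t_s ≈ 4/(ζω_n) = 0.0000292 s.

t_s ≈ 0.0000292 s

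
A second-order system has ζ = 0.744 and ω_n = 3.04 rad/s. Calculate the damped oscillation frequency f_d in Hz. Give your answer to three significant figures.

f_d ≈ 0.323 Hz

ω_d = ω_n√(1−ζ²) = 3.04·√0.446 = 2.03 rad/s.
f_d = ω_d/(2π) = 0.323 Hz.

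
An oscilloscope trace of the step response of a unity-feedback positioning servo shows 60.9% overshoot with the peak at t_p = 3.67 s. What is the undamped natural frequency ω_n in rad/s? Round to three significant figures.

ω_n ≈ 0.867 rad/s

From the overshoot, ζ = −ln(OS)/√(π²+ln²(OS)) = 0.156.
t_p = π/ω_d ⇒ ω_d = 0.856 rad/s; then ω_n = ω_d/√(1−ζ²) = 0.867 rad/s.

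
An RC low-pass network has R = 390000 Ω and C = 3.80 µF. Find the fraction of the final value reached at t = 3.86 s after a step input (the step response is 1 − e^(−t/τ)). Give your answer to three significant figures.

y/y_∞ ≈ 0.926

τ = RC = 390000 × 3.80 µF = 1.48 s.
y(t)/y_∞ = 1 − e^(−t/τ) = 1 − e^(−3.86/1.48) = 1 − e^(−2.60) = 0.926.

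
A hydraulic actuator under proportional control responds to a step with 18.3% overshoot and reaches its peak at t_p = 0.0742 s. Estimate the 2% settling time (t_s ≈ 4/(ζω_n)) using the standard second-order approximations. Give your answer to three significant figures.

t_s ≈ 0.175 s

ζ from %OS: ζ = |ln 0.183|/√(π²+ln²0.183) = 0.476.
From t_p = π/ω_d, ω_d = π/0.0742 = 42.3 rad/s, so ω_n = ω_d/√(1−ζ²) = 48.1 rad/s.
t_s ≈ 4/(ζω_n) = 4/(0.476·48.1) = 0.175 s.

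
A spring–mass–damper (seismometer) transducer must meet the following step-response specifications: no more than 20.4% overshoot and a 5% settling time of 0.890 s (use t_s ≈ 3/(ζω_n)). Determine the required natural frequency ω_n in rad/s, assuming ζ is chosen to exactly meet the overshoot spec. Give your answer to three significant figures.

From %OS = 100·exp(−πζ/√(1−ζ²)), invert to get ζ = −ln(OS)/√(π² + ln²(OS)) with OS = 0.204.
−ln 0.204 = 1.590, so ζ = 1.590/√(π² + 2.527) = 0.451.
Then ω_n = 3/(ζ t_s) = 3/(0.451 × 0.890) = 7.47 rad/s.

ω_n ≈ 7.47 rad/s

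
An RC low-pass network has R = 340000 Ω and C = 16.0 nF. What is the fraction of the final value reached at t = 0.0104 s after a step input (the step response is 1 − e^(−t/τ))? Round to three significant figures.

y/y_∞ ≈ 0.852

τ = RC = 340000 × 16.0 nF = 0.00544 s.
y(t)/y_∞ = 1 − e^(−t/τ) = 1 − e^(−0.0104/0.00544) = 1 − e^(−1.91) = 0.852.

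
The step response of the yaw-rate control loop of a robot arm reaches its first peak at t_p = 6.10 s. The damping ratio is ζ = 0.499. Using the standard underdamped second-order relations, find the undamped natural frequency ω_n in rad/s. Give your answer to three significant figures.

ω_n ≈ 0.594 rad/s

Peak time t_p = π/ω_d, so ω_d = π/t_p = π/6.10 = 0.515 rad/s.
ω_n = ω_d/√(1−ζ²) = 0.515/√0.751 = 0.594 rad/s.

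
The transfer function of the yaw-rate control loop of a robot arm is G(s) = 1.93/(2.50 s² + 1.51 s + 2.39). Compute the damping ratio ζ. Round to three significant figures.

ζ ≈ 0.309

Dividing through by 2.50: denominator becomes s² + 0.6040 s + 0.9560.
So ω_n = √0.9560 = 0.978 rad/s and ζ = 0.6040/(2·0.978) = 0.309.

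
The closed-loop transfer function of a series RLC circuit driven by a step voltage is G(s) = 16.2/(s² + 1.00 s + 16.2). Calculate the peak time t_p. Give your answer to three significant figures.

t_p ≈ 0.787 s

ω_n = √16.2 = 4.02 rad/s; ζ = 1.00/(2·4.02) = 0.124.
The damped frequency ω_d = ω_n√(1−ζ²) = 3.99 rad/s. Then t_p = π/ω_d = 0.787 s.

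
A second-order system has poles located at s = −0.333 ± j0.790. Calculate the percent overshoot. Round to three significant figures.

With σ = 0.333, ω_d = 0.790: ω_n = √(σ²+ω_d²) = 0.857 rad/s, ζ = σ/ω_n = 0.388.
%OS = 100 e^{−πζ/√(1−ζ²)} with ζ = 0.388 gives 26.6%.

%OS ≈ 26.6%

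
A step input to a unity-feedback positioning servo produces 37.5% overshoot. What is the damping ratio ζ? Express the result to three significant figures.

ζ ≈ 0.298

ζ = −ln(OS)/√(π² + (ln OS)²). With OS = 0.375, ln OS = −0.9808 and ζ = 0.9808/3.291 = 0.298.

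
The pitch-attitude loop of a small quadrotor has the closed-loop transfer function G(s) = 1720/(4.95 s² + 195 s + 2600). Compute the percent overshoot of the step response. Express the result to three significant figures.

Dividing through by 4.95: denominator becomes s² + 39.39 s + 525.3.
So ω_n = √525.3 = 22.9 rad/s and ζ = 39.39/(2·22.9) = 0.859.
%OS = 100·exp(−πζ/√(1−ζ²)) = 0.509%.

%OS ≈ 0.509%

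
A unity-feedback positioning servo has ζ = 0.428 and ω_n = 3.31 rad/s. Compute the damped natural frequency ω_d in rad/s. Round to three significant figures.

ω_d = ω_n√(1−ζ²) = 3.31·√0.817 = 2.99 rad/s.

ω_d ≈ 2.99 rad/s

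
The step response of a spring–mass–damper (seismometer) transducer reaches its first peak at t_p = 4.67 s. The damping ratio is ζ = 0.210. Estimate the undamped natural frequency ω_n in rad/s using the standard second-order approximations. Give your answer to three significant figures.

Peak time t_p = π/ω_d, so ω_d = π/t_p = π/4.67 = 0.673 rad/s.
ω_n = ω_d/√(1−ζ²) = 0.673/√0.956 = 0.688 rad/s.

ω_n ≈ 0.688 rad/s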